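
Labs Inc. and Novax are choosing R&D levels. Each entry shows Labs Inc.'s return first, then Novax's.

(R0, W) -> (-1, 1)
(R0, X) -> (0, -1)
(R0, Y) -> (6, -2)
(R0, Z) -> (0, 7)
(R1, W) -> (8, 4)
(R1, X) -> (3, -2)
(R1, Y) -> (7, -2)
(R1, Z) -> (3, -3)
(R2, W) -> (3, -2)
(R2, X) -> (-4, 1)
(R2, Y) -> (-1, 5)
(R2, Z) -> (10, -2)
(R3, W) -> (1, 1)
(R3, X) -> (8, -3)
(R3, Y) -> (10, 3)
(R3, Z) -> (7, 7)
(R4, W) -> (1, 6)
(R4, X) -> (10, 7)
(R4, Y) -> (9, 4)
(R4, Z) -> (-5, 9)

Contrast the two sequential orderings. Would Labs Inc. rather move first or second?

second

If Labs Inc. leads: Novax's best replies are R0→Z, R1→W, R2→Y, R3→Z, R4→Z; Labs Inc.'s induced payoffs 0, 8, -1, 7, -5; outcome (R1, W), payoffs (8, 4).
If Novax leads: Labs Inc.'s best replies are W→R1, X→R4, Y→R3, Z→R2; Novax's induced payoffs 4, 7, 3, -2; outcome (R4, X), payoffs (10, 7).
Labs Inc. gets 8 moving first and 10 moving second, so Labs Inc. prefers to move second.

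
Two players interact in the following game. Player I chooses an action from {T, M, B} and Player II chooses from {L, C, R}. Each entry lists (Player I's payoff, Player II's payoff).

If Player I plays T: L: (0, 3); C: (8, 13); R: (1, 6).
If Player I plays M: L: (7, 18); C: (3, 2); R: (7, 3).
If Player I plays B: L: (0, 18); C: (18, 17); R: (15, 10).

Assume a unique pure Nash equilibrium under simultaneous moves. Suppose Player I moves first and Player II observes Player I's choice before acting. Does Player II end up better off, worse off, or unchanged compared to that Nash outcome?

worse off

Player II best-responds to each possible Player I move:
- T → Player II plays C (best of 3, 13, 6); Player I gets 8.
- M → Player II plays L (best of 18, 2, 3); Player I gets 7.
- B → Player II plays L (best of 18, 17, 10); Player I gets 0.
Among 8, 7, 0, the best is 8 at T. Subgame-perfect outcome: (T, C) with payoffs (8, 13).
Now find the simultaneous Nash equilibrium.
Player I's best replies: L→M; C→B; R→B.
Player II's best replies: T→C; M→L; B→L.
The unique mutual best reply is (M, L), giving (7, 18).
Player II earns 13 sequentially versus 18 at the Nash outcome: worse off.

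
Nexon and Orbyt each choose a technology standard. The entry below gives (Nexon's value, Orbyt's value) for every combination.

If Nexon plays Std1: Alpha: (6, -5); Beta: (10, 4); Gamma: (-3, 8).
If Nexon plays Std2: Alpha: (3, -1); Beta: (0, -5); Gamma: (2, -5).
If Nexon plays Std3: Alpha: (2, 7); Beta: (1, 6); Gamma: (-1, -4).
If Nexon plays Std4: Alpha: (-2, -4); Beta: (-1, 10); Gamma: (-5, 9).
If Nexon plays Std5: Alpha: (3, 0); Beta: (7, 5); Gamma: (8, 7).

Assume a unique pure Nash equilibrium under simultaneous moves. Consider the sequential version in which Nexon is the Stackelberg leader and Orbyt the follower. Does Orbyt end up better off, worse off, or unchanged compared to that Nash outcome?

Solve by backward induction (Nexon leads).
- Std1: BR = Gamma, leader payoff -3.
- Std2: BR = Alpha, leader payoff 3.
- Std3: BR = Alpha, leader payoff 2.
- Std4: BR = Beta, leader payoff -1.
- Std5: BR = Gamma, leader payoff 8.
Nexon's induced payoffs are -3, 3, 2, -1, 8, so Nexon commits to Std5. Subgame-perfect outcome: (Std5, Gamma) with payoffs (8, 7).
Under simultaneous play:
Nexon's best replies: Alpha→Std1; Beta→Std1; Gamma→Std5.
Orbyt's best replies: Std1→Gamma; Std2→Alpha; Std3→Alpha; Std4→Beta; Std5→Gamma.
The unique mutual best reply is (Std5, Gamma), giving (8, 7).
Orbyt earns 7 sequentially versus 7 at the Nash outcome: unchanged.

unchanged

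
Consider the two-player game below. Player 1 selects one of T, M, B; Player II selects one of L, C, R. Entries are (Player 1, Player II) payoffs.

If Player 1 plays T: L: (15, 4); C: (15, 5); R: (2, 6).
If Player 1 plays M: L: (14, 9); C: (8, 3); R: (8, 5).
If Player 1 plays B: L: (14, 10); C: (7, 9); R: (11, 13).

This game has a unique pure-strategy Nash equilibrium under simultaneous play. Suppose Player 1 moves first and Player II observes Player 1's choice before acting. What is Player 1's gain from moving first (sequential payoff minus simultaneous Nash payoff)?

Solve by backward induction (Player 1 leads).
- T: Player II compares 4, 5, 6 and picks R; Player 1 would get 2.
- M: Player II compares 9, 3, 5 and picks L; Player 1 would get 14.
- B: Player II compares 10, 9, 13 and picks R; Player 1 would get 11.
Among 2, 14, 11, the best is 14 at M. Subgame-perfect outcome: (M, L) with payoffs (14, 9).
For the simultaneous game, intersect best replies.
Player 1's best replies: L→T; C→T; R→B.
Player II's best replies: T→R; M→L; B→R.
Only (B, R) has each player best-responding; Nash payoffs (11, 13).
Player 1's commitment gain: 14 − 11 = 3.

3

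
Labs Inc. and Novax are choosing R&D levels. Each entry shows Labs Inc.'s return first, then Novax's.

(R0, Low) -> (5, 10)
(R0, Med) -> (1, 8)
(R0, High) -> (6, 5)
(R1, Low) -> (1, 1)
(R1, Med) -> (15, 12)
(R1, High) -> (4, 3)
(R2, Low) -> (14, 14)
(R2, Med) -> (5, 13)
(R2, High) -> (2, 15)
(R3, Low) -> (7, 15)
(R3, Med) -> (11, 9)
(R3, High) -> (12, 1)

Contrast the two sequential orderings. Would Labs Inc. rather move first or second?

first

If Labs Inc. leads: Novax's best replies are R0→Low, R1→Med, R2→High, R3→Low; Labs Inc.'s induced payoffs 5, 15, 2, 7; outcome (R1, Med), payoffs (15, 12).
If Novax leads: Labs Inc.'s best replies are Low→R2, Med→R1, High→R3; Novax's induced payoffs 14, 12, 1; outcome (R2, Low), payoffs (14, 14).
Labs Inc. gets 15 moving first and 14 moving second, so Labs Inc. prefers to move first.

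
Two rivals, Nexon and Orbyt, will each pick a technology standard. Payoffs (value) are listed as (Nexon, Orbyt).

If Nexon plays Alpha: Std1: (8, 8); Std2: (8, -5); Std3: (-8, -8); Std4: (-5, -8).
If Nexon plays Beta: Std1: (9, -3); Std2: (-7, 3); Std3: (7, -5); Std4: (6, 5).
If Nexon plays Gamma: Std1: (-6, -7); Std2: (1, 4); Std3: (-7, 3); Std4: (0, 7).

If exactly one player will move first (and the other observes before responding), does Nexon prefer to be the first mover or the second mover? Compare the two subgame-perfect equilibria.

first

If Nexon leads: Orbyt's best replies are Alpha→Std1, Beta→Std4, Gamma→Std4; Nexon's induced payoffs 8, 6, 0; outcome (Alpha, Std1), payoffs (8, 8).
If Orbyt leads: Nexon's best replies are Std1→Beta, Std2→Alpha, Std3→Beta, Std4→Beta; Orbyt's induced payoffs -3, -5, -5, 5; outcome (Beta, Std4), payoffs (6, 5).
Nexon gets 8 moving first and 6 moving second, so Nexon prefers to move first.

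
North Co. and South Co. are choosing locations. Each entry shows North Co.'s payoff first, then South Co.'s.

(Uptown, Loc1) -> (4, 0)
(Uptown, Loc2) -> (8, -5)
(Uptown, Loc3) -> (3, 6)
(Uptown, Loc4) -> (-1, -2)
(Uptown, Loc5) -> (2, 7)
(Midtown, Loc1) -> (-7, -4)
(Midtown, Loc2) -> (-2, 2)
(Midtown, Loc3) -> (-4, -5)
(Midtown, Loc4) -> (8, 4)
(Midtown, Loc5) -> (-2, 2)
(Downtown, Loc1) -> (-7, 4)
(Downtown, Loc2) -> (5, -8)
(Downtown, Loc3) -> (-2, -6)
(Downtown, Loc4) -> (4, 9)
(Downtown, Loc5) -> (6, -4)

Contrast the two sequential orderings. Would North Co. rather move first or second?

first

If North Co. leads: South Co.'s best replies are Uptown→Loc5, Midtown→Loc4, Downtown→Loc4; North Co.'s induced payoffs 2, 8, 4; outcome (Midtown, Loc4), payoffs (8, 4).
If South Co. leads: North Co.'s best replies are Loc1→Uptown, Loc2→Uptown, Loc3→Uptown, Loc4→Midtown, Loc5→Downtown; South Co.'s induced payoffs 0, -5, 6, 4, -4; outcome (Uptown, Loc3), payoffs (3, 6).
North Co. gets 8 moving first and 3 moving second, so North Co. prefers to move first.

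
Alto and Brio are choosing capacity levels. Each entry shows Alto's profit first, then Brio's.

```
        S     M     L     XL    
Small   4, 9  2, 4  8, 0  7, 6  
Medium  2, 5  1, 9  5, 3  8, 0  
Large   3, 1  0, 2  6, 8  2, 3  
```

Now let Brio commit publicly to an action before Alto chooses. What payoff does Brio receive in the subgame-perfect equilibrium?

9

Solve by backward induction (Brio leads).
- S: Alto compares 4, 2, 3 and picks Small; Brio would get 9.
- M: Alto compares 2, 1, 0 and picks Small; Brio would get 4.
- L: Alto compares 8, 5, 6 and picks Small; Brio would get 0.
- XL: Alto compares 7, 8, 2 and picks Medium; Brio would get 0.
Brio's induced payoffs are 9, 4, 0, 0, so Brio commits to S. Subgame-perfect outcome: (Small, S) with payoffs (4, 9).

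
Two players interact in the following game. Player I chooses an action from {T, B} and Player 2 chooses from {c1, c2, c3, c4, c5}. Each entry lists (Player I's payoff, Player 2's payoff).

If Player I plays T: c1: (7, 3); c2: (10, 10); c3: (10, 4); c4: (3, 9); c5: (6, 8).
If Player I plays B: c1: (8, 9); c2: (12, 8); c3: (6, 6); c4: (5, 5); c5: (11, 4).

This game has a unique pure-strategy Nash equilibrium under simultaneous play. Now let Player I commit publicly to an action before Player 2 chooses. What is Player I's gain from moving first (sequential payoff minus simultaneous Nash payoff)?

Solve by backward induction (Player I leads).
- T: Player 2 compares 3, 10, 4, 9, 8 and picks c2; Player I would get 10.
- B: Player 2 compares 9, 8, 6, 5, 4 and picks c1; Player I would get 8.
Maximizing over 10, 8, Player I chooses T. Subgame-perfect outcome: (T, c2) with payoffs (10, 10).
For the simultaneous game, intersect best replies.
Player I's best replies: c1→B; c2→B; c3→T; c4→B; c5→B.
Player 2's best replies: T→c2; B→c1.
Only (B, c1) has each player best-responding; Nash payoffs (8, 9).
Player I's commitment gain: 10 − 8 = 2.

2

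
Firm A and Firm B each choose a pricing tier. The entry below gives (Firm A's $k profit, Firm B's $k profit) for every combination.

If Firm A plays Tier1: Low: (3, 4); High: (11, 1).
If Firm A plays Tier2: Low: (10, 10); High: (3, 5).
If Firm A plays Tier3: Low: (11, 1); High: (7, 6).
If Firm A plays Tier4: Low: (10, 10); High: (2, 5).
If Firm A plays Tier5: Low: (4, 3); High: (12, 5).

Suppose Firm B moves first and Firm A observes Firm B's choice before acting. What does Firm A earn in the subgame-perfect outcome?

Solve by backward induction (Firm B leads).
- Low: Firm A compares 3, 10, 11, 10, 4 and picks Tier3; Firm B would get 1.
- High: Firm A compares 11, 3, 7, 2, 12 and picks Tier5; Firm B would get 5.
Firm B's induced payoffs are 1, 5, so Firm B commits to High. Subgame-perfect outcome: (Tier5, High) with payoffs (12, 5).

12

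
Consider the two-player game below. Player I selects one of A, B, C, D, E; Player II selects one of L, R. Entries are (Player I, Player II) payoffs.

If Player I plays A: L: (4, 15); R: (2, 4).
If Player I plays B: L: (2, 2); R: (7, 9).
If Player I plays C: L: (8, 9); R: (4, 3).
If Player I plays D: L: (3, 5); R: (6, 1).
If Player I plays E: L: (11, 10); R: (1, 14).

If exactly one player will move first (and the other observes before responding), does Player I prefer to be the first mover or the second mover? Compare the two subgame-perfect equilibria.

second

If Player I leads: Player II's best replies are A→L, B→R, C→L, D→L, E→R; Player I's induced payoffs 4, 7, 8, 3, 1; outcome (C, L), payoffs (8, 9).
If Player II leads: Player I's best replies are L→E, R→B; Player II's induced payoffs 10, 9; outcome (E, L), payoffs (11, 10).
Player I gets 8 moving first and 11 moving second, so Player I prefers to move second.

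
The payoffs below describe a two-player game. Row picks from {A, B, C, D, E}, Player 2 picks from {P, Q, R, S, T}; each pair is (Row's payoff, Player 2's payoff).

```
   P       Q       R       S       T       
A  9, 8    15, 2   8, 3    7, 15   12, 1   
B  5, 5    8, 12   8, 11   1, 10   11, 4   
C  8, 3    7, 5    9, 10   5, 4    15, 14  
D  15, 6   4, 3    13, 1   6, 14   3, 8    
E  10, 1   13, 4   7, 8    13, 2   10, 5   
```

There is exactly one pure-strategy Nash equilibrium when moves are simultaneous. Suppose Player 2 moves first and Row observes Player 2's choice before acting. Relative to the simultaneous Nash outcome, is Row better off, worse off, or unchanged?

Solve by backward induction (Player 2 leads).
- P: Row compares 9, 5, 8, 15, 10 and picks D; Player 2 would get 6.
- Q: Row compares 15, 8, 7, 4, 13 and picks A; Player 2 would get 2.
- R: Row compares 8, 8, 9, 13, 7 and picks D; Player 2 would get 1.
- S: Row compares 7, 1, 5, 6, 13 and picks E; Player 2 would get 2.
- T: Row compares 12, 11, 15, 3, 10 and picks C; Player 2 would get 14.
Player 2's induced payoffs are 6, 2, 1, 2, 14, so Player 2 commits to T. Subgame-perfect outcome: (C, T) with payoffs (15, 14).
For the simultaneous game, intersect best replies.
Row's best replies: P→D; Q→A; R→D; S→E; T→C.
Player 2's best replies: A→S; B→Q; C→T; D→S; E→R.
Only (C, T) has each player best-responding; Nash payoffs (15, 14).
Row earns 15 sequentially versus 15 at the Nash outcome: unchanged.

unchanged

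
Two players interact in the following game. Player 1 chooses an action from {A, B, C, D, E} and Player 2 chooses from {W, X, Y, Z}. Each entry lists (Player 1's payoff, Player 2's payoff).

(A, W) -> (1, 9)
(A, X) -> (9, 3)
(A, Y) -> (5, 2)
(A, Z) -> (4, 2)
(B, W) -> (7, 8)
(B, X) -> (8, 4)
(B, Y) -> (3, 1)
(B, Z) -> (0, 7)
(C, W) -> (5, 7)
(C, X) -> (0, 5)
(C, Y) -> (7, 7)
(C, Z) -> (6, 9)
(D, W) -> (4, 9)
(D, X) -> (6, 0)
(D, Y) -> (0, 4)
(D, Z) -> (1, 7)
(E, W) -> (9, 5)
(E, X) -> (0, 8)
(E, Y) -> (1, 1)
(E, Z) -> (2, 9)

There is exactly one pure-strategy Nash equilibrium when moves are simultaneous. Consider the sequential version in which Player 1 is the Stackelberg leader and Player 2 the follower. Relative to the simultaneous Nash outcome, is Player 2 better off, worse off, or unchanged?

worse off

Solve by backward induction (Player 1 leads).
- A: Player 2 compares 9, 3, 2, 2 and picks W; Player 1 would get 1.
- B: Player 2 compares 8, 4, 1, 7 and picks W; Player 1 would get 7.
- C: Player 2 compares 7, 5, 7, 9 and picks Z; Player 1 would get 6.
- D: Player 2 compares 9, 0, 4, 7 and picks W; Player 1 would get 4.
- E: Player 2 compares 5, 8, 1, 9 and picks Z; Player 1 would get 2.
Maximizing over 1, 7, 6, 4, 2, Player 1 chooses B. Subgame-perfect outcome: (B, W) with payoffs (7, 8).
Now find the simultaneous Nash equilibrium.
Player 1's best replies: W→E; X→A; Y→C; Z→C.
Player 2's best replies: A→W; B→W; C→Z; D→W; E→Z.
Only (C, Z) has each player best-responding; Nash payoffs (6, 9).
Player 2 earns 8 sequentially versus 9 at the Nash outcome: worse off.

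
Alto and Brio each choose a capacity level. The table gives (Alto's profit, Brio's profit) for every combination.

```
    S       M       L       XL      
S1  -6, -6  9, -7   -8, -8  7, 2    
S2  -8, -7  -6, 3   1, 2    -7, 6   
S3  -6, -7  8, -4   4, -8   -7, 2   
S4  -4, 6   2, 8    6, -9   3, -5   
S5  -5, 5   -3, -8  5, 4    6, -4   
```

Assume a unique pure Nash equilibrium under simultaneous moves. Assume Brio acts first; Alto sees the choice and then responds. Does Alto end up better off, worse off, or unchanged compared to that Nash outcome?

Backward induction with Brio moving first.
- S: Alto compares -6, -8, -6, -4, -5 and picks S4; Brio would get 6.
- M: Alto compares 9, -6, 8, 2, -3 and picks S1; Brio would get -7.
- L: Alto compares -8, 1, 4, 6, 5 and picks S4; Brio would get -9.
- XL: Alto compares 7, -7, -7, 3, 6 and picks S1; Brio would get 2.
Brio's induced payoffs are 6, -7, -9, 2, so Brio commits to S. Subgame-perfect outcome: (S4, S) with payoffs (-4, 6).
Now find the simultaneous Nash equilibrium.
Alto's best replies: S→S4; M→S1; L→S4; XL→S1.
Brio's best replies: S1→XL; S2→XL; S3→XL; S4→M; S5→S.
Only (S1, XL) has each player best-responding; Nash payoffs (7, 2).
Alto earns -4 sequentially versus 7 at the Nash outcome: worse off.

worse off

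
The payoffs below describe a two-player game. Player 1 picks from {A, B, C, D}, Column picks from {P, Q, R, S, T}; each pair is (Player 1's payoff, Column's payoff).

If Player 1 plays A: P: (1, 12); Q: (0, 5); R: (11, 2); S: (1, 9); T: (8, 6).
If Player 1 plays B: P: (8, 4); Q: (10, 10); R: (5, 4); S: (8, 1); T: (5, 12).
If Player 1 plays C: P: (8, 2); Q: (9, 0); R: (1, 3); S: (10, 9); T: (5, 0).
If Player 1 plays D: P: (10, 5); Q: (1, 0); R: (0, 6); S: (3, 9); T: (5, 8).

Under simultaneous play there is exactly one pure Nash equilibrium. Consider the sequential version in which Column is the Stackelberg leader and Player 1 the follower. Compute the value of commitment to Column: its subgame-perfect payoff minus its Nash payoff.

1

Solve by backward induction (Column leads).
- P: BR = D, leader payoff 5.
- Q: BR = B, leader payoff 10.
- R: BR = A, leader payoff 2.
- S: BR = C, leader payoff 9.
- T: BR = A, leader payoff 6.
Maximizing over 5, 10, 2, 9, 6, Column chooses Q. Subgame-perfect outcome: (B, Q) with payoffs (10, 10).
For the simultaneous game, intersect best replies.
Player 1's best replies: P→D; Q→B; R→A; S→C; T→A.
Column's best replies: A→P; B→T; C→S; D→S.
The unique mutual best reply is (C, S), giving (10, 9).
Column's commitment gain: 10 − 9 = 1.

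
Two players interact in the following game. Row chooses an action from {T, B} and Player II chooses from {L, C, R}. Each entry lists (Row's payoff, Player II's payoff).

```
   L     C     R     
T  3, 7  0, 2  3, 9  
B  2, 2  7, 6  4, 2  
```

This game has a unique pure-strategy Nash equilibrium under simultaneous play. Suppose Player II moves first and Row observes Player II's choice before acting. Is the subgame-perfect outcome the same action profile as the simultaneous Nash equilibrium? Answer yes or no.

Solve by backward induction (Player II leads).
- L: Row compares 3, 2 and picks T; Player II would get 7.
- C: Row compares 0, 7 and picks B; Player II would get 6.
- R: Row compares 3, 4 and picks B; Player II would get 2.
Maximizing over 7, 6, 2, Player II chooses L. Subgame-perfect outcome: (T, L) with payoffs (3, 7).
Now find the simultaneous Nash equilibrium.
Row's best replies: L→T; C→B; R→B.
Player II's best replies: T→R; B→C.
Only (B, C) has each player best-responding; Nash payoffs (7, 6).
Sequential outcome (T, L) differs from the Nash profile (B, C).

no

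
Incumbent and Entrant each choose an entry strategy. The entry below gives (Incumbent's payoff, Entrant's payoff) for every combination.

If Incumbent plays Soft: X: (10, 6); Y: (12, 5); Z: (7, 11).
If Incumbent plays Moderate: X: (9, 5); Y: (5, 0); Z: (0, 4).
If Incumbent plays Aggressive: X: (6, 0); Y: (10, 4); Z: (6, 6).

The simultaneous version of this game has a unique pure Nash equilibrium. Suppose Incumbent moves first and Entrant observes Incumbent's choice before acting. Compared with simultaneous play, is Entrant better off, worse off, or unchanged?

worse off

Entrant best-responds to each possible Incumbent move:
- Soft: Entrant compares 6, 5, 11 and picks Z; Incumbent would get 7.
- Moderate: Entrant compares 5, 0, 4 and picks X; Incumbent would get 9.
- Aggressive: Entrant compares 0, 4, 6 and picks Z; Incumbent would get 6.
Incumbent's induced payoffs are 7, 9, 6, so Incumbent commits to Moderate. Subgame-perfect outcome: (Moderate, X) with payoffs (9, 5).
For the simultaneous game, intersect best replies.
Incumbent's best replies: X→Soft; Y→Soft; Z→Soft.
Entrant's best replies: Soft→Z; Moderate→X; Aggressive→Z.
The unique mutual best reply is (Soft, Z), giving (7, 11).
Entrant earns 5 sequentially versus 11 at the Nash outcome: worse off.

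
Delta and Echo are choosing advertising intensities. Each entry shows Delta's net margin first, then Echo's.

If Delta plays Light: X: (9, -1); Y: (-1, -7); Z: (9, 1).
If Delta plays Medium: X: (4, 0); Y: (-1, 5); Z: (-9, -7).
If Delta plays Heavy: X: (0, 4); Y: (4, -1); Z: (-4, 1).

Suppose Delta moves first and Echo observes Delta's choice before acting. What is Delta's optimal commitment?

Light

Solve by backward induction (Delta leads).
- Light → Echo plays Z (best of -1, -7, 1); Delta gets 9.
- Medium → Echo plays Y (best of 0, 5, -7); Delta gets -1.
- Heavy → Echo plays X (best of 4, -1, 1); Delta gets 0.
Delta's induced payoffs are 9, -1, 0, so Delta commits to Light. Subgame-perfect outcome: (Light, Z) with payoffs (9, 1).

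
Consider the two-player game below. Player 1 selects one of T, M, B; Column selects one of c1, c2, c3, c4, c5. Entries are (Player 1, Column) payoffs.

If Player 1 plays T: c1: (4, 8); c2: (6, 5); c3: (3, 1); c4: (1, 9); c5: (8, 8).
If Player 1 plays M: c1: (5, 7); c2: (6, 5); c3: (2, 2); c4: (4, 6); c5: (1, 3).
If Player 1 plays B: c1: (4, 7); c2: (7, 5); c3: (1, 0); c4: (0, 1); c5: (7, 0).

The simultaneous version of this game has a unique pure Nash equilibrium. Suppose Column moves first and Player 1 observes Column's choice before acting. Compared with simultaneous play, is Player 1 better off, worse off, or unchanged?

better off

Solve by backward induction (Column leads).
- c1: BR = M, leader payoff 7.
- c2: BR = B, leader payoff 5.
- c3: BR = T, leader payoff 1.
- c4: BR = M, leader payoff 6.
- c5: BR = T, leader payoff 8.
Among 7, 5, 1, 6, 8, the best is 8 at c5. Subgame-perfect outcome: (T, c5) with payoffs (8, 8).
For the simultaneous game, intersect best replies.
Player 1's best replies: c1→M; c2→B; c3→T; c4→M; c5→T.
Column's best replies: T→c4; M→c1; B→c1.
The unique mutual best reply is (M, c1), giving (5, 7).
Player 1 earns 8 sequentially versus 5 at the Nash outcome: better off.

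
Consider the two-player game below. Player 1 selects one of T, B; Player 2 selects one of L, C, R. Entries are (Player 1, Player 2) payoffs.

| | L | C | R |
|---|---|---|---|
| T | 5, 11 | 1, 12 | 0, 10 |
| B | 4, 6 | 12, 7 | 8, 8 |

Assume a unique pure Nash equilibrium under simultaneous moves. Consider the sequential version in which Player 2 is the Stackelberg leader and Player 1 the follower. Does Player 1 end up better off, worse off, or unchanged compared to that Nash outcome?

Work backward from Player 1's decision.
- L → Player 1 plays T (best of 5, 4); Player 2 gets 11.
- C → Player 1 plays B (best of 1, 12); Player 2 gets 7.
- R → Player 1 plays B (best of 0, 8); Player 2 gets 8.
Maximizing over 11, 7, 8, Player 2 chooses L. Subgame-perfect outcome: (T, L) with payoffs (5, 11).
Under simultaneous play:
Player 1's best replies: L→T; C→B; R→B.
Player 2's best replies: T→C; B→R.
Only (B, R) has each player best-responding; Nash payoffs (8, 8).
Player 1 earns 5 sequentially versus 8 at the Nash outcome: worse off.

worse off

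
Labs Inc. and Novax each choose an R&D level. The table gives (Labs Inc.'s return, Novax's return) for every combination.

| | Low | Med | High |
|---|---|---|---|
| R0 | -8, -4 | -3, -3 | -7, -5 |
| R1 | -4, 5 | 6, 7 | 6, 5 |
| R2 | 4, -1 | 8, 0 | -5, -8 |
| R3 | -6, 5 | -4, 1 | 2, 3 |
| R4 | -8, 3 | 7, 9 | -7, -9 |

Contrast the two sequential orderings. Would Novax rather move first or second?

first

If Labs Inc. leads: Novax's best replies are R0→Med, R1→Med, R2→Med, R3→Low, R4→Med; Labs Inc.'s induced payoffs -3, 6, 8, -6, 7; outcome (R2, Med), payoffs (8, 0).
If Novax leads: Labs Inc.'s best replies are Low→R2, Med→R2, High→R1; Novax's induced payoffs -1, 0, 5; outcome (R1, High), payoffs (6, 5).
Novax gets 5 moving first and 0 moving second, so Novax prefers to move first.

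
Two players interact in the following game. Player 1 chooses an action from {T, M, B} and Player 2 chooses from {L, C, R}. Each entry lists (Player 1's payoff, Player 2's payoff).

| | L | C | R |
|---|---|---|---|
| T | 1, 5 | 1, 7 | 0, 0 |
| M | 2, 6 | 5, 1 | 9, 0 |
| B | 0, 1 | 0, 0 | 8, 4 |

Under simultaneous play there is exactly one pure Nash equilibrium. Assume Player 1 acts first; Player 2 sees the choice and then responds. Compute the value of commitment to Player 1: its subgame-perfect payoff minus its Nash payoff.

Work backward from Player 2's decision.
- T: BR = C, leader payoff 1.
- M: BR = L, leader payoff 2.
- B: BR = R, leader payoff 8.
Maximizing over 1, 2, 8, Player 1 chooses B. Subgame-perfect outcome: (B, R) with payoffs (8, 4).
Under simultaneous play:
Player 1's best replies: L→M; C→M; R→M.
Player 2's best replies: T→C; M→L; B→R.
The unique mutual best reply is (M, L), giving (2, 6).
Player 1's commitment gain: 8 − 2 = 6.

6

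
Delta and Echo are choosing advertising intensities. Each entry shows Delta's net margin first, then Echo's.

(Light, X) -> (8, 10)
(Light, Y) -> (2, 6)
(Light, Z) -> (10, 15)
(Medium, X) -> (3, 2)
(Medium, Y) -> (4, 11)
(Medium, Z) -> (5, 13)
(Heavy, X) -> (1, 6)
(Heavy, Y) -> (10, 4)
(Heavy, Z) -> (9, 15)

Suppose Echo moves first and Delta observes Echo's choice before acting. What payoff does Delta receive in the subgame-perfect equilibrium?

10

Work backward from Delta's decision.
- X → Delta plays Light (best of 8, 3, 1); Echo gets 10.
- Y → Delta plays Heavy (best of 2, 4, 10); Echo gets 4.
- Z → Delta plays Light (best of 10, 5, 9); Echo gets 15.
Among 10, 4, 15, the best is 15 at Z. Subgame-perfect outcome: (Light, Z) with payoffs (10, 15).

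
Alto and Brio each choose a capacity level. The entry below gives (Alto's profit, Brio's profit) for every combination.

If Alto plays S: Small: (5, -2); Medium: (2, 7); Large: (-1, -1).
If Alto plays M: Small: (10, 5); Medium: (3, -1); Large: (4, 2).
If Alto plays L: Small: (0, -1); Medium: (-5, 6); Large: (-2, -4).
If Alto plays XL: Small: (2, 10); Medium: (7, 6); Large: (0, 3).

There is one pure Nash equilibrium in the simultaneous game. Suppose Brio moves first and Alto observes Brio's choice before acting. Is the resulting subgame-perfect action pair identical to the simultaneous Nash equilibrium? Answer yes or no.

Work backward from Alto's decision.
- Small: Alto compares 5, 10, 0, 2 and picks M; Brio would get 5.
- Medium: Alto compares 2, 3, -5, 7 and picks XL; Brio would get 6.
- Large: Alto compares -1, 4, -2, 0 and picks M; Brio would get 2.
Brio's induced payoffs are 5, 6, 2, so Brio commits to Medium. Subgame-perfect outcome: (XL, Medium) with payoffs (7, 6).
Now find the simultaneous Nash equilibrium.
Alto's best replies: Small→M; Medium→XL; Large→M.
Brio's best replies: S→Medium; M→Small; L→Medium; XL→Small.
Only (M, Small) has each player best-responding; Nash payoffs (10, 5).
Sequential outcome (XL, Medium) differs from the Nash profile (M, Small).

no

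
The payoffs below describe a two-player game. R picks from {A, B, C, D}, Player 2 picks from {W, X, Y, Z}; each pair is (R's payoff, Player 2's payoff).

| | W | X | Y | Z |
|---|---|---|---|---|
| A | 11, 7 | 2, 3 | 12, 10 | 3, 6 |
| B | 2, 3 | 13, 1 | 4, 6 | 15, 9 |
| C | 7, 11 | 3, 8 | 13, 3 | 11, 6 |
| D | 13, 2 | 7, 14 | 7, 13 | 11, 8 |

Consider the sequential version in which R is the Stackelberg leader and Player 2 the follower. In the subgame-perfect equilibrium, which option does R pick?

Solve by backward induction (R leads).
- A: BR = Y, leader payoff 12.
- B: BR = Z, leader payoff 15.
- C: BR = W, leader payoff 7.
- D: BR = X, leader payoff 7.
Maximizing over 12, 15, 7, 7, R chooses B. Subgame-perfect outcome: (B, Z) with payoffs (15, 9).

B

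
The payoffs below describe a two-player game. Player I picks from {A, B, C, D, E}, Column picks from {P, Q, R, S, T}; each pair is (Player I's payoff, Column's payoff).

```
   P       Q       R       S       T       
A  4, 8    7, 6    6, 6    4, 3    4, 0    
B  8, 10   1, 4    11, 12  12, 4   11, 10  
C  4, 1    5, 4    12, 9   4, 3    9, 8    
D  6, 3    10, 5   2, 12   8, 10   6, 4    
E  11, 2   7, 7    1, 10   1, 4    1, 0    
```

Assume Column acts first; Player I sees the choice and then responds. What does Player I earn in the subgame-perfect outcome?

Backward induction with Column moving first.
- P: Player I compares 4, 8, 4, 6, 11 and picks E; Column would get 2.
- Q: Player I compares 7, 1, 5, 10, 7 and picks D; Column would get 5.
- R: Player I compares 6, 11, 12, 2, 1 and picks C; Column would get 9.
- S: Player I compares 4, 12, 4, 8, 1 and picks B; Column would get 4.
- T: Player I compares 4, 11, 9, 6, 1 and picks B; Column would get 10.
Among 2, 5, 9, 4, 10, the best is 10 at T. Subgame-perfect outcome: (B, T) with payoffs (11, 10).

11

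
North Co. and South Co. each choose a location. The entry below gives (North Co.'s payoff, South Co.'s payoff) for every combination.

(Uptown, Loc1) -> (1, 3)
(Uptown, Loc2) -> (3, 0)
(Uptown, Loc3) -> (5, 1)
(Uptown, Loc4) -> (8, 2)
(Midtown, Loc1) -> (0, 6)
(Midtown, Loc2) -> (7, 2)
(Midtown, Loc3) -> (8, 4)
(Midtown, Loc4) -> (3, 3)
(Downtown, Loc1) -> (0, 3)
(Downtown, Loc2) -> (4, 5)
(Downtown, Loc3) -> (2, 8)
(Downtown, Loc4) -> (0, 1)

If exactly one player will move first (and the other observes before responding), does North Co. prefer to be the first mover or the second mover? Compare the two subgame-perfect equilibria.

If North Co. leads: South Co.'s best replies are Uptown→Loc1, Midtown→Loc1, Downtown→Loc3; North Co.'s induced payoffs 1, 0, 2; outcome (Downtown, Loc3), payoffs (2, 8).
If South Co. leads: North Co.'s best replies are Loc1→Uptown, Loc2→Midtown, Loc3→Midtown, Loc4→Uptown; South Co.'s induced payoffs 3, 2, 4, 2; outcome (Midtown, Loc3), payoffs (8, 4).
North Co. gets 2 moving first and 8 moving second, so North Co. prefers to move second.

second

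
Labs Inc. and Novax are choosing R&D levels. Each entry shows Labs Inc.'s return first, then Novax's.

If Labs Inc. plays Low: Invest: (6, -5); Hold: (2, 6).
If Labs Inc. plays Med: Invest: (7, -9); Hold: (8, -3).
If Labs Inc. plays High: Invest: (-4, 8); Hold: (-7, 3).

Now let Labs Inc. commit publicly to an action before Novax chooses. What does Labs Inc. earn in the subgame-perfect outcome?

8

Work backward from Novax's decision.
- Low: Novax compares -5, 6 and picks Hold; Labs Inc. would get 2.
- Med: Novax compares -9, -3 and picks Hold; Labs Inc. would get 8.
- High: Novax compares 8, 3 and picks Invest; Labs Inc. would get -4.
Labs Inc.'s induced payoffs are 2, 8, -4, so Labs Inc. commits to Med. Subgame-perfect outcome: (Med, Hold) with payoffs (8, -3).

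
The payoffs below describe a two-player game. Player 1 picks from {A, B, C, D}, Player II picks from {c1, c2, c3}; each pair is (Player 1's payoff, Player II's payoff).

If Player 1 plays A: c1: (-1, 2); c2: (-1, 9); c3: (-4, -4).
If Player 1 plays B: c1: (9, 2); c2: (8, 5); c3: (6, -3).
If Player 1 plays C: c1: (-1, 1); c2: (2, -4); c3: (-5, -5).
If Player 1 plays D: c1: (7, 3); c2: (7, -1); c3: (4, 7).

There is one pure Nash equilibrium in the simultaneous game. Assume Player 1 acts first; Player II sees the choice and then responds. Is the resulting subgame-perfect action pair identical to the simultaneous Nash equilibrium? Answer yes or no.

yes

Backward induction with Player 1 moving first.
- A: Player II compares 2, 9, -4 and picks c2; Player 1 would get -1.
- B: Player II compares 2, 5, -3 and picks c2; Player 1 would get 8.
- C: Player II compares 1, -4, -5 and picks c1; Player 1 would get -1.
- D: Player II compares 3, -1, 7 and picks c3; Player 1 would get 4.
Among -1, 8, -1, 4, the best is 8 at B. Subgame-perfect outcome: (B, c2) with payoffs (8, 5).
Now find the simultaneous Nash equilibrium.
Player 1's best replies: c1→B; c2→B; c3→B.
Player II's best replies: A→c2; B→c2; C→c1; D→c3.
The unique mutual best reply is (B, c2), giving (8, 5).
Sequential outcome (B, c2) coincides with the Nash profile (B, c2).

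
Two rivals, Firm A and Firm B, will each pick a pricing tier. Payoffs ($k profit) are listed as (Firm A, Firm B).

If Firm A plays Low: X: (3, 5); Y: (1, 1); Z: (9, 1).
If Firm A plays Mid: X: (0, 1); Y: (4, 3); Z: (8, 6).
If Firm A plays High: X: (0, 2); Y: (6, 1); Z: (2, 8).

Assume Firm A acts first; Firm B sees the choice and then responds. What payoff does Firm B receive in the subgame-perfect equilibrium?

Backward induction with Firm A moving first.
- Low: Firm B compares 5, 1, 1 and picks X; Firm A would get 3.
- Mid: Firm B compares 1, 3, 6 and picks Z; Firm A would get 8.
- High: Firm B compares 2, 1, 8 and picks Z; Firm A would get 2.
Firm A's induced payoffs are 3, 8, 2, so Firm A commits to Mid. Subgame-perfect outcome: (Mid, Z) with payoffs (8, 6).

6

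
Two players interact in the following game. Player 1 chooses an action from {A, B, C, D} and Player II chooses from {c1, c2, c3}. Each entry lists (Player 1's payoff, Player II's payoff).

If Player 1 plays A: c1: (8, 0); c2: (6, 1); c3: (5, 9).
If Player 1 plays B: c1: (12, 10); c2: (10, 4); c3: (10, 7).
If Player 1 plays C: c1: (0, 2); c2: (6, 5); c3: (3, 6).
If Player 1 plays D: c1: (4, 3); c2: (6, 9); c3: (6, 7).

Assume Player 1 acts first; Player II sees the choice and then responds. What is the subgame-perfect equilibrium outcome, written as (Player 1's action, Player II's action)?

Solve by backward induction (Player 1 leads).
- A → Player II plays c3 (best of 0, 1, 9); Player 1 gets 5.
- B → Player II plays c1 (best of 10, 4, 7); Player 1 gets 12.
- C → Player II plays c3 (best of 2, 5, 6); Player 1 gets 3.
- D → Player II plays c2 (best of 3, 9, 7); Player 1 gets 6.
Player 1's induced payoffs are 5, 12, 3, 6, so Player 1 commits to B. Subgame-perfect outcome: (B, c1) with payoffs (12, 10).

(B, c1)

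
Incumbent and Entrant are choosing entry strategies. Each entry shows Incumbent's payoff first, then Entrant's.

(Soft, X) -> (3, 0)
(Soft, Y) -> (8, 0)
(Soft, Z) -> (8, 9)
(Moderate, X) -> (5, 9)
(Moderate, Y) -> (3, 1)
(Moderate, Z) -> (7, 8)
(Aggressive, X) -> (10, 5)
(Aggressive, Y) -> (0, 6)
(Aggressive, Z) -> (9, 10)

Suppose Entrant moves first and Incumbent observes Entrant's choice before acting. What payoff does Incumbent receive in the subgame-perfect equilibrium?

9

Backward induction with Entrant moving first.
- X → Incumbent plays Aggressive (best of 3, 5, 10); Entrant gets 5.
- Y → Incumbent plays Soft (best of 8, 3, 0); Entrant gets 0.
- Z → Incumbent plays Aggressive (best of 8, 7, 9); Entrant gets 10.
Among 5, 0, 10, the best is 10 at Z. Subgame-perfect outcome: (Aggressive, Z) with payoffs (9, 10).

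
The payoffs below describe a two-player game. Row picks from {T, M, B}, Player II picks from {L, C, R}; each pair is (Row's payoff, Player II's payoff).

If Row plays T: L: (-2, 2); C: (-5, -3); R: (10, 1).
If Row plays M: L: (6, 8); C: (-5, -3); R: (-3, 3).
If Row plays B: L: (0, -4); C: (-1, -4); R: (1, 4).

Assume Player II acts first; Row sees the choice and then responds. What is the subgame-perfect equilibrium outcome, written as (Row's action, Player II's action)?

Backward induction with Player II moving first.
- L → Row plays M (best of -2, 6, 0); Player II gets 8.
- C → Row plays B (best of -5, -5, -1); Player II gets -4.
- R → Row plays T (best of 10, -3, 1); Player II gets 1.
Among 8, -4, 1, the best is 8 at L. Subgame-perfect outcome: (M, L) with payoffs (6, 8).

(M, L)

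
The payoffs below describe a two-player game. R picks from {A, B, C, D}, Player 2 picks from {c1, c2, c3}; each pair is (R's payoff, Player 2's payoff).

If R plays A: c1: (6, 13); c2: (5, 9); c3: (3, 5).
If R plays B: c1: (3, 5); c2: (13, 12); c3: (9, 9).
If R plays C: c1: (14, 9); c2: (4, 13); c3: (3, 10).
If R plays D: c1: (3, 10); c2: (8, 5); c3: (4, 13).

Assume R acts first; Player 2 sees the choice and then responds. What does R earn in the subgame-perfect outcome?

Backward induction with R moving first.
- A: BR = c1, leader payoff 6.
- B: BR = c2, leader payoff 13.
- C: BR = c2, leader payoff 4.
- D: BR = c3, leader payoff 4.
R's induced payoffs are 6, 13, 4, 4, so R commits to B. Subgame-perfect outcome: (B, c2) with payoffs (13, 12).

13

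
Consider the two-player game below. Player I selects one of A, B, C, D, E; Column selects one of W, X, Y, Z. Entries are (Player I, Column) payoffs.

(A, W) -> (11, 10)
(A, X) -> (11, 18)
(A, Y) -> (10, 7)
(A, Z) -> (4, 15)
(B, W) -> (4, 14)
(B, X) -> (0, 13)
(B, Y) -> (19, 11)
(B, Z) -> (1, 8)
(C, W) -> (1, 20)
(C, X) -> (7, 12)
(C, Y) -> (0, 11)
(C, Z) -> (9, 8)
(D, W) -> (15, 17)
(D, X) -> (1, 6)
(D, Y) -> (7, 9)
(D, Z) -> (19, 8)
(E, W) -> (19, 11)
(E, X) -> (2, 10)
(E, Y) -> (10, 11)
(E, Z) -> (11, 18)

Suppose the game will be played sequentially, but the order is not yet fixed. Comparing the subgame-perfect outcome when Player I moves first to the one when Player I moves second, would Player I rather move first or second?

If Player I leads: Column's best replies are A→X, B→W, C→W, D→W, E→Z; Player I's induced payoffs 11, 4, 1, 15, 11; outcome (D, W), payoffs (15, 17).
If Column leads: Player I's best replies are W→E, X→A, Y→B, Z→D; Column's induced payoffs 11, 18, 11, 8; outcome (A, X), payoffs (11, 18).
Player I gets 15 moving first and 11 moving second, so Player I prefers to move first.

first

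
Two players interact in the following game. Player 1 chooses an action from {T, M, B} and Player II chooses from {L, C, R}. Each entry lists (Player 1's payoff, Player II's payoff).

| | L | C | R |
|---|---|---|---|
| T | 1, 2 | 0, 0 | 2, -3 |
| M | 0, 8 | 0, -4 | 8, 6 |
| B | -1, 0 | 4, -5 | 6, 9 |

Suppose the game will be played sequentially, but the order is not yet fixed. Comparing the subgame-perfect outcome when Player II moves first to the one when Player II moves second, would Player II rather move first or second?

If Player 1 leads: Player II's best replies are T→L, M→L, B→R; Player 1's induced payoffs 1, 0, 6; outcome (B, R), payoffs (6, 9).
If Player II leads: Player 1's best replies are L→T, C→B, R→M; Player II's induced payoffs 2, -5, 6; outcome (M, R), payoffs (8, 6).
Player II gets 6 moving first and 9 moving second, so Player II prefers to move second.

second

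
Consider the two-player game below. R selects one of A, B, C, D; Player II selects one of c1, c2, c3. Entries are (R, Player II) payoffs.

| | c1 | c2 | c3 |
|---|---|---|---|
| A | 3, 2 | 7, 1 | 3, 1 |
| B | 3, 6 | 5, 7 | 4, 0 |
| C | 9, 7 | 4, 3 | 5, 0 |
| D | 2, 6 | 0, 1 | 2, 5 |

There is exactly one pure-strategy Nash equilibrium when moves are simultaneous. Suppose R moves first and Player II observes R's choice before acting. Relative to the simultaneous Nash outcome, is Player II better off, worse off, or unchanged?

unchanged

Work backward from Player II's decision.
- A: Player II compares 2, 1, 1 and picks c1; R would get 3.
- B: Player II compares 6, 7, 0 and picks c2; R would get 5.
- C: Player II compares 7, 3, 0 and picks c1; R would get 9.
- D: Player II compares 6, 1, 5 and picks c1; R would get 2.
Among 3, 5, 9, 2, the best is 9 at C. Subgame-perfect outcome: (C, c1) with payoffs (9, 7).
Under simultaneous play:
R's best replies: c1→C; c2→A; c3→C.
Player II's best replies: A→c1; B→c2; C→c1; D→c1.
Only (C, c1) has each player best-responding; Nash payoffs (9, 7).
Player II earns 7 sequentially versus 7 at the Nash outcome: unchanged.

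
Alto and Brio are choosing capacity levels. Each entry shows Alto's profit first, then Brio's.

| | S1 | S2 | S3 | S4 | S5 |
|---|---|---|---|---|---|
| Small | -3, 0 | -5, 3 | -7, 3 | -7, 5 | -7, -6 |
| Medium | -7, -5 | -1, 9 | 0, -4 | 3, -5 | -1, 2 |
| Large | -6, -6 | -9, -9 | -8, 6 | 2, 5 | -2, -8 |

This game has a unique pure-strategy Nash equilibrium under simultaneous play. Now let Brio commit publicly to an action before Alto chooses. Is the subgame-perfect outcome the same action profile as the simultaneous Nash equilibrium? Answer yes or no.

yes

Solve by backward induction (Brio leads).
- S1: Alto compares -3, -7, -6 and picks Small; Brio would get 0.
- S2: Alto compares -5, -1, -9 and picks Medium; Brio would get 9.
- S3: Alto compares -7, 0, -8 and picks Medium; Brio would get -4.
- S4: Alto compares -7, 3, 2 and picks Medium; Brio would get -5.
- S5: Alto compares -7, -1, -2 and picks Medium; Brio would get 2.
Brio's induced payoffs are 0, 9, -4, -5, 2, so Brio commits to S2. Subgame-perfect outcome: (Medium, S2) with payoffs (-1, 9).
Now find the simultaneous Nash equilibrium.
Alto's best replies: S1→Small; S2→Medium; S3→Medium; S4→Medium; S5→Medium.
Brio's best replies: Small→S4; Medium→S2; Large→S3.
The unique mutual best reply is (Medium, S2), giving (-1, 9).
Sequential outcome (Medium, S2) coincides with the Nash profile (Medium, S2).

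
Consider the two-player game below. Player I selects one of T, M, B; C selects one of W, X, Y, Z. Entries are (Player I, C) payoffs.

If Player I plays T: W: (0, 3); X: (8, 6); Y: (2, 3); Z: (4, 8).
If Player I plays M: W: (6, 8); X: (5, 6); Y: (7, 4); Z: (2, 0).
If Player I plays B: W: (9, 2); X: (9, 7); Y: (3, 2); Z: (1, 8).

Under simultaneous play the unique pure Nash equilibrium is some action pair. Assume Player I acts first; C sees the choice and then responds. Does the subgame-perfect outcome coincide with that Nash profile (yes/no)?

no

Solve by backward induction (Player I leads).
- T: C compares 3, 6, 3, 8 and picks Z; Player I would get 4.
- M: C compares 8, 6, 4, 0 and picks W; Player I would get 6.
- B: C compares 2, 7, 2, 8 and picks Z; Player I would get 1.
Among 4, 6, 1, the best is 6 at M. Subgame-perfect outcome: (M, W) with payoffs (6, 8).
Under simultaneous play:
Player I's best replies: W→B; X→B; Y→M; Z→T.
C's best replies: T→Z; M→W; B→Z.
The unique mutual best reply is (T, Z), giving (4, 8).
Sequential outcome (M, W) differs from the Nash profile (T, Z).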